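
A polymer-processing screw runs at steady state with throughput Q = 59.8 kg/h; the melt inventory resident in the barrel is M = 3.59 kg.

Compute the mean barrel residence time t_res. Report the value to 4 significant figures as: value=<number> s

value=216.1 s

Q_s = Q / 3600 = 59.8 / 3600 = 0.0166111 kg/s
t_res = M / Q_s = 3.59 / 0.0166111 = 216.12 s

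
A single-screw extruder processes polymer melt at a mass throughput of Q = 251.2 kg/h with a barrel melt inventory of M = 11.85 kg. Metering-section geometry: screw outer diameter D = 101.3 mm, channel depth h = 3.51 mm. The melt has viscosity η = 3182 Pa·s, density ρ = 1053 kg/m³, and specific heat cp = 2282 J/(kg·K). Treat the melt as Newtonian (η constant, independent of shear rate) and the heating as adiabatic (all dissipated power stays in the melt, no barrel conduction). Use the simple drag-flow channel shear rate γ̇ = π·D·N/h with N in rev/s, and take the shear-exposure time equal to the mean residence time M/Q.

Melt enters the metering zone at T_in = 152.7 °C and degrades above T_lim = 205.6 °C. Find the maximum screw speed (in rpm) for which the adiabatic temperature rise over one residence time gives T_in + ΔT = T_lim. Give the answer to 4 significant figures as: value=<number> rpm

value=10.15 rpm

Q_s = Q / 3600 = 251.2 / 3600 = 0.0697778 kg/s
t_res = M / Q_s = 11.85 / 0.0697778 = 169.825 s
Geometry in SI: D = 101.3 mm → 0.1013 m, h = 3.51 mm → 0.00351 m
Allowable rise: ΔT_a = T_lim − T_in = 205.6 − 152.7 = 52.9 K
Invert ΔT = ηγ̇²t_res/(ρcp) for γ̇: γ̇_max² = ΔT_a ρ cp / (η t_res) = 52.9·1053·2282 / (3182·169.825) = 235.233 s⁻²
γ̇_max = √235.233 = 15.3373 s⁻¹
Solve γ̇ = πDN/h for N: N_max = γ̇_max·h/(π·D) = 15.3373 × 0.00351 / (π × 0.1013) = 0.16916 rev/s = 10.1496 rpm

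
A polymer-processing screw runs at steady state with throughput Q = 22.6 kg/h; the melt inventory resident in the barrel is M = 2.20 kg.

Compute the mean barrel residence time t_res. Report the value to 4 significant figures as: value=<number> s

Convert throughput: Q = 22.6 kg/h = 22.6/3600 = 0.00627778 kg/s
t_res = M / Q_s = 2.20 ÷ 0.00627778 = 350.442 s

value=350.4 s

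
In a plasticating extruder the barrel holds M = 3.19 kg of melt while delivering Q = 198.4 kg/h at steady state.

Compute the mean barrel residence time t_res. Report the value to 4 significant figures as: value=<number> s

Throughput in SI: Q_s = 198.4 kg/h ÷ 3600 s/h = 0.0551111 kg/s
t_res = M / Q_s = 3.19 / 0.0551111 = 57.8831 s

value=57.88 s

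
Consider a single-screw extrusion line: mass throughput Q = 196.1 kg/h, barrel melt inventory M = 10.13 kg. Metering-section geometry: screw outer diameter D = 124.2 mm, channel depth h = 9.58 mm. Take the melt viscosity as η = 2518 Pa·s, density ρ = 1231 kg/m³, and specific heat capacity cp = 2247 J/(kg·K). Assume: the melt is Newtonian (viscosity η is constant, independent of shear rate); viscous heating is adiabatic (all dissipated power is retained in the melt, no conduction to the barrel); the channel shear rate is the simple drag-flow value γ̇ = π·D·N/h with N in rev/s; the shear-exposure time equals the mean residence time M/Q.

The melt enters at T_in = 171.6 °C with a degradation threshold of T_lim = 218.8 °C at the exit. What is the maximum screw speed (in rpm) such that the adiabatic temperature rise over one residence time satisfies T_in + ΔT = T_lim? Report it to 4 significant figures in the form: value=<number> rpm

value=24.60 rpm

Convert throughput: Q = 196.1 kg/h = 196.1/3600 = 0.0544722 kg/s
Mean residence time: t_res = M/Q_s = 10.13 kg / 0.0544722 kg/s = 185.966 s
Convert to metres: D = 0.1242 m, h = 0.00958 m
Allowable rise: ΔT_a = T_lim − T_in = 218.8 − 171.6 = 47.2 K
Invert ΔT = ηγ̇²t_res/(ρcp) for γ̇: γ̇_max² = ΔT_a ρ cp / (η t_res) = 47.2·1231·2247 / (2518·185.966) = 278.813 s⁻²
γ̇_max = sqrt(278.813) = 16.6977 s⁻¹
Solve γ̇ = πDN/h for N: N_max = γ̇_max·h/(π·D) = 16.6977 × 0.00958 / (π × 0.1242) = 0.409969 rev/s = 24.5981 rpm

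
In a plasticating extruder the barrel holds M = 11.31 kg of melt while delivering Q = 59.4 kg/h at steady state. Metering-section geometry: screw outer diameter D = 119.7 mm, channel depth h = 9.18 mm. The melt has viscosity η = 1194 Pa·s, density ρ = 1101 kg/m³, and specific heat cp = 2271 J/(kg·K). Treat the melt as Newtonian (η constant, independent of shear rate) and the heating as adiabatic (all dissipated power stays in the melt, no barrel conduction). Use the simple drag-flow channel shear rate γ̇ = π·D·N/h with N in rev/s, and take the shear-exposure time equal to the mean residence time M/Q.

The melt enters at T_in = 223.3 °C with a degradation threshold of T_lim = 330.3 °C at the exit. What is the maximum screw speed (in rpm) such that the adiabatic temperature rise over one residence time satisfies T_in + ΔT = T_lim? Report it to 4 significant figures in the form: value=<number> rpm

Convert throughput: Q = 59.4 kg/h = 59.4/3600 = 0.0165 kg/s
t_res = M / Q_s = 11.31 ÷ 0.0165 = 685.455 s
D = 119.7 mm = 0.1197 m;  h = 9.18 mm = 0.00918 m
ΔT_a = T_lim − T_in = 330.3 − 223.3 = 107 K
γ̇_max² = ΔT_a·ρ·cp/(η·t_res) = 107·1101·2271/(1194·685.455) = 326.893 s⁻²
γ̇_max = √326.893 = 18.0802 s⁻¹
N_max = γ̇_max h / (πD) = 18.0802·0.00918/(π·0.1197) = 0.441368 rev/s → ×60 = 26.4821 rpm

value=26.48 rpm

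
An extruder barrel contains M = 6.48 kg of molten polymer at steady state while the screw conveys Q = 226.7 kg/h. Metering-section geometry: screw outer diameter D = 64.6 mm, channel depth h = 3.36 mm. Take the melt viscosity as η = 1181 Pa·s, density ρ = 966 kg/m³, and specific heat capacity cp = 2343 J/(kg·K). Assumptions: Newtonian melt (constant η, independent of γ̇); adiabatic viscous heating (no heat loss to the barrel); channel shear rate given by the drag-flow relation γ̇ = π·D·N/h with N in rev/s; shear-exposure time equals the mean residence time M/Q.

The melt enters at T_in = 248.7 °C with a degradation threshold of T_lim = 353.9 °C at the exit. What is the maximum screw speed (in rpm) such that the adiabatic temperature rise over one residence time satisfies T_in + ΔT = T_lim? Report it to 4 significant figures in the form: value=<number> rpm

value=43.97 rpm

Q_s = Q / 3600 = 226.7 / 3600 = 0.0629722 kg/s
t_res = M / Q_s = 6.48 ÷ 0.0629722 = 102.903 s
Geometry in SI: D = 64.6 mm → 0.0646 m, h = 3.36 mm → 0.00336 m
Allowable rise: ΔT_a = T_lim − T_in = 353.9 − 248.7 = 105.2 K
γ̇_max² = ΔT_a·ρ·cp/(η·t_res) = 105.2·966·2343/(1181·102.903) = 1959.25 s⁻²
γ̇_max = √1959.25 = 44.2634 s⁻¹
N_max = γ̇_max·h / (π·D) = 44.2634 · 0.00336 / (π · 0.0646) = 0.732827 rev/s = 43.9696 rpm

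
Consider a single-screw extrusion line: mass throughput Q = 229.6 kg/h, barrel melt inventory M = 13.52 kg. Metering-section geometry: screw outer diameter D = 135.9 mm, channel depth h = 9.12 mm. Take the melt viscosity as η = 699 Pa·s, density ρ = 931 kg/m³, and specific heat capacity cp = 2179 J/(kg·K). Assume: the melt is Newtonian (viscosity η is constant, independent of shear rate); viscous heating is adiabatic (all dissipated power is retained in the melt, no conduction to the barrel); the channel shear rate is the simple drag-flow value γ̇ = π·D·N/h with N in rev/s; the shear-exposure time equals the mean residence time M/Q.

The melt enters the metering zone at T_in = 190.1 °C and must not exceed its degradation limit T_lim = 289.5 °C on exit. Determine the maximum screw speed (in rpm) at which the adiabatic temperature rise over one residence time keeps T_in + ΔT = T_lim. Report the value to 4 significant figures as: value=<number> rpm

Q_s = Q / 3600 = 229.6 / 3600 = 0.0637778 kg/s
t_res = M / Q_s = 13.52 ÷ 0.0637778 = 211.986 s
Geometry in SI: D = 135.9 mm → 0.1359 m, h = 9.12 mm → 0.00912 m
ΔT_a = T_lim − T_in = 289.5 °C − 190.1 °C = 99.4 K
γ̇_max² = ΔT_a·ρ·cp / (η·t_res) = [99.4 × 931 × 2179] / [699 × 211.986] = 1360.85 s⁻²
γ̇_max = sqrt(1360.85) = 36.8896 s⁻¹
N_max = γ̇_max·h / (π·D) = 36.8896 · 0.00912 / (π · 0.1359) = 0.788007 rev/s = 47.2804 rpm

value=47.28 rpm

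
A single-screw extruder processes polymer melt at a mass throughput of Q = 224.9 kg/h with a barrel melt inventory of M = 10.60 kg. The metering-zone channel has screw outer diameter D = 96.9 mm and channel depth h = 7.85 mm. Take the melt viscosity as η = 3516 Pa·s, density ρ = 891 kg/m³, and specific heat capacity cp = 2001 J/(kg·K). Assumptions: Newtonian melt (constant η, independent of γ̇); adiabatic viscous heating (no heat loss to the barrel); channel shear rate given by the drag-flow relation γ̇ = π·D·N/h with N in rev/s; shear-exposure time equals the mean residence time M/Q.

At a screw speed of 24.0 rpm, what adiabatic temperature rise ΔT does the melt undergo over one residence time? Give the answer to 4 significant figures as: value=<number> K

Q_s = Q / 3600 = 224.9 / 3600 = 0.0624722 kg/s
Mean residence time: t_res = M/Q_s = 10.60 kg / 0.0624722 kg/s = 169.675 s
Geometry in metres: D = 96.9 mm → 0.0969 m, h = 7.85 mm → 0.00785 m; screw speed N = 24.0 rpm = 0.4 rev/s
γ̇ = π D N / h = (π)(0.0969)(0.4) / 0.00785 = 15.5119 s⁻¹
Adiabatic rise: ΔT = η γ̇² t_res / (ρ cp) = 3516·(15.5119)²·169.675 / (891·2001) = 80.5139 K

value=80.51 K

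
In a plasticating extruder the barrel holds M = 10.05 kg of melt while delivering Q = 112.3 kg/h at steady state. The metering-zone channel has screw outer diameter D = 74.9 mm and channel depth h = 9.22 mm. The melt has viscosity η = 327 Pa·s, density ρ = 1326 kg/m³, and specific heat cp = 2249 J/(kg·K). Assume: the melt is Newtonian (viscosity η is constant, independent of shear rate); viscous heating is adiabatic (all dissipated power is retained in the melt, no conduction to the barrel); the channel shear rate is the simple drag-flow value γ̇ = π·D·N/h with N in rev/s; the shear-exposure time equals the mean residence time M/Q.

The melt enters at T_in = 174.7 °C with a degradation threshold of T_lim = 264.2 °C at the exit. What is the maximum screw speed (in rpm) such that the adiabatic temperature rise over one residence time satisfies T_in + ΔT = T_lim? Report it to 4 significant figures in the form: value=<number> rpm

value=118.3 rpm

Convert throughput: Q = 112.3 kg/h = 112.3/3600 = 0.0311944 kg/s
t_res = M / Q_s = 10.05 ÷ 0.0311944 = 322.173 s
Convert to metres: D = 0.0749 m, h = 0.00922 m
ΔT_a = T_lim − T_in = 264.2 − 174.7 = 89.5 K
Invert ΔT = ηγ̇²t_res/(ρcp) for γ̇: γ̇_max² = ΔT_a ρ cp / (η t_res) = 89.5·1326·2249 / (327·322.173) = 2533.49 s⁻²
γ̇_max = √2533.49 = 50.3338 s⁻¹
Solve γ̇ = πDN/h for N: N_max = γ̇_max·h/(π·D) = 50.3338 × 0.00922 / (π × 0.0749) = 1.97224 rev/s = 118.334 rpm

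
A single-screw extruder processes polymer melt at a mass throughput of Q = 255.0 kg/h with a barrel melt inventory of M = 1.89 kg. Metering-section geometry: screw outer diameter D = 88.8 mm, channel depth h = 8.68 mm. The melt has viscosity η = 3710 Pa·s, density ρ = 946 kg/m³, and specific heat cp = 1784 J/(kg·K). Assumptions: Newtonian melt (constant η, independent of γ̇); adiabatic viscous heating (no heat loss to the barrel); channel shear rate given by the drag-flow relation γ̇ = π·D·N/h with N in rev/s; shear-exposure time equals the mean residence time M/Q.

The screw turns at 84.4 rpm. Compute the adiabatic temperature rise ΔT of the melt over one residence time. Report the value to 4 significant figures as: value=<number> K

value=119.9 K

Throughput in SI: Q_s = 255.0 kg/h ÷ 3600 s/h = 0.0708333 kg/s
t_res = M / Q_s = 1.89 / 0.0708333 = 26.6824 s
Convert to SI: D = 0.0888 m, h = 0.00868 m, N = 84.4/60 = 1.40667 rev/s
Shear rate: γ̇ = πDN/h = π·0.0888·1.40667/0.00868 = 45.21 s⁻¹
ΔT = η·γ̇²·t_res / (ρ·cp) = 3710 · (45.21)² · 26.6824 / (946 · 1784) = 119.889 K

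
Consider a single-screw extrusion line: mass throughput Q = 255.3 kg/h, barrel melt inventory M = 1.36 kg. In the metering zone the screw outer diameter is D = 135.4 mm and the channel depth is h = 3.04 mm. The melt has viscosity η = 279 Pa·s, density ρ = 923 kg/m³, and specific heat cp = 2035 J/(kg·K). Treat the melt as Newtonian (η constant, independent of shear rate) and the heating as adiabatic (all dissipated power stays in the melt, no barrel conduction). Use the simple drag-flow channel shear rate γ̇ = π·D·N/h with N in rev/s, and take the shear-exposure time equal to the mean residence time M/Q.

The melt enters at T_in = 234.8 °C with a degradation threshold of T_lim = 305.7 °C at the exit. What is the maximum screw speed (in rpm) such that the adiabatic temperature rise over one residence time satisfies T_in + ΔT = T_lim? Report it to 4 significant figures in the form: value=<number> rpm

Convert throughput: Q = 255.3 kg/h = 255.3/3600 = 0.0709167 kg/s
t_res = M / Q_s = 1.36 ÷ 0.0709167 = 19.1774 s
D = 135.4 mm = 0.1354 m;  h = 3.04 mm = 0.00304 m
ΔT_a = T_lim − T_in = 305.7 − 234.8 = 70.9 K
γ̇_max² = ΔT_a·ρ·cp/(η·t_res) = 70.9·923·2035/(279·19.1774) = 24889.6 s⁻²
Take the square root: γ̇_max = √(24889.6) = 157.764 s⁻¹
N_max = γ̇_max·h / (π·D) = 157.764 · 0.00304 / (π · 0.1354) = 1.12749 rev/s = 67.6496 rpm

value=67.65 rpm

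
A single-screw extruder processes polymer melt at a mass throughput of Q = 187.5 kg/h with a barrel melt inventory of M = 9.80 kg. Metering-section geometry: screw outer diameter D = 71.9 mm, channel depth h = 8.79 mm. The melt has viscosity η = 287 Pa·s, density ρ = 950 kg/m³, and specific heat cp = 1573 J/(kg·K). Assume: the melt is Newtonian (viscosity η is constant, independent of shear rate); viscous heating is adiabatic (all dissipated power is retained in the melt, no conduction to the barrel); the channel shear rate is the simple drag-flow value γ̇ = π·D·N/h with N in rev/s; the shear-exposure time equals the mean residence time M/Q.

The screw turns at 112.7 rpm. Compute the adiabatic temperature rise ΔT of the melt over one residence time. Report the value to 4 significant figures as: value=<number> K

Q_s = Q / 3600 = 187.5 / 3600 = 0.0520833 kg/s
t_res = M / Q_s = 9.80 ÷ 0.0520833 = 188.16 s
D = 71.9 mm = 0.0719 m;  h = 8.79 mm = 0.00879 m;  N = 112.7 rpm / 60 = 1.87833 rev/s
Shear rate: γ̇ = πDN/h = π·0.0719·1.87833/0.00879 = 48.2684 s⁻¹
Adiabatic rise: ΔT = η γ̇² t_res / (ρ cp) = 287·(48.2684)²·188.16 / (950·1573) = 84.1942 K

value=84.19 K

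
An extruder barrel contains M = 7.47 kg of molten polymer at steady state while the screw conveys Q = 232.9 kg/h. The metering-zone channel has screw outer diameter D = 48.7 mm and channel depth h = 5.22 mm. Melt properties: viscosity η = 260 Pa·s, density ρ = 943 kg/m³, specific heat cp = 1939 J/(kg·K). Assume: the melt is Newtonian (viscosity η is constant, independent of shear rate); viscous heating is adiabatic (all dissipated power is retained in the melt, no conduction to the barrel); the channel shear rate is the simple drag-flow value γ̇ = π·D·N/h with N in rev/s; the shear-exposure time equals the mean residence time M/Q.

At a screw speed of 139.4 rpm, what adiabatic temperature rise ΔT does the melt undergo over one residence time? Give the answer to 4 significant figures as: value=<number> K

value=76.13 K

Convert throughput: Q = 232.9 kg/h = 232.9/3600 = 0.0646944 kg/s
Mean residence time: t_res = M/Q_s = 7.47 kg / 0.0646944 kg/s = 115.466 s
Geometry in metres: D = 48.7 mm → 0.0487 m, h = 5.22 mm → 0.00522 m; screw speed N = 139.4 rpm = 2.32333 rev/s
Shear rate: γ̇ = πDN/h = π·0.0487·2.32333/0.00522 = 68.0957 s⁻¹
ΔT = η·γ̇²·t_res / (ρ·cp) = 260 · (68.0957)² · 115.466 / (943 · 1939) = 76.1337 K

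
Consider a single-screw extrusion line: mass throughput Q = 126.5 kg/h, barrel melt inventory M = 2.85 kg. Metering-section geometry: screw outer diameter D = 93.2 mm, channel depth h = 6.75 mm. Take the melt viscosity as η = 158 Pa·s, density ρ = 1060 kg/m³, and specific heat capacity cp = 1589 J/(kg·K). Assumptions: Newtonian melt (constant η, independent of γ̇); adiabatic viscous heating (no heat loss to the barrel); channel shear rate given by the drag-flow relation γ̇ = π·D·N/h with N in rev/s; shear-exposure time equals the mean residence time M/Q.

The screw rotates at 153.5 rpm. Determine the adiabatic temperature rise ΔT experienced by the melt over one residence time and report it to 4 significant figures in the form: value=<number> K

value=93.70 K

Q_s = Q / 3600 = 126.5 / 3600 = 0.0351389 kg/s
t_res = M / Q_s = 2.85 ÷ 0.0351389 = 81.1067 s
D = 93.2 mm = 0.0932 m;  h = 6.75 mm = 0.00675 m;  N = 153.5 rpm / 60 = 2.55833 rev/s
γ̇ = π D N / h = (π)(0.0932)(2.55833) / 0.00675 = 110.973 s⁻¹
ΔT = η·γ̇²·t_res/(ρ·cp) = [158 × 110.973² × 81.1067] / [1060 × 1589] = 93.6963 K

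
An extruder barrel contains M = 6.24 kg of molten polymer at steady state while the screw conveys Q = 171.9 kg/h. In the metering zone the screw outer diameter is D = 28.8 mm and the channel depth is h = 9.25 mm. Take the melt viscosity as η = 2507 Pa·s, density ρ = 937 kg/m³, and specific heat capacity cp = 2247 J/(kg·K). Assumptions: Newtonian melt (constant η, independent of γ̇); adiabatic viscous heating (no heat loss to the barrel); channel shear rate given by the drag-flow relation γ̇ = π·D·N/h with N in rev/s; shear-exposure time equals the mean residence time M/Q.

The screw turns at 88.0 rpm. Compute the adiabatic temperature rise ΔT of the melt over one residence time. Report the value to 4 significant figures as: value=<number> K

Throughput in SI: Q_s = 171.9 kg/h ÷ 3600 s/h = 0.04775 kg/s
t_res = M / Q_s = 6.24 / 0.04775 = 130.681 s
D = 28.8 mm = 0.0288 m;  h = 9.25 mm = 0.00925 m;  N = 88.0 rpm / 60 = 1.46667 rev/s
γ̇ = π D N / h = (π)(0.0288)(1.46667) / 0.00925 = 14.346 s⁻¹
Adiabatic rise: ΔT = η γ̇² t_res / (ρ cp) = 2507·(14.346)²·130.681 / (937·2247) = 32.0248 K

value=32.02 K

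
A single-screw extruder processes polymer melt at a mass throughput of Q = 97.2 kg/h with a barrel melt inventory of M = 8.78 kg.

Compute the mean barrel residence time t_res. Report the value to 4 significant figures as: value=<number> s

Throughput in SI: Q_s = 97.2 kg/h ÷ 3600 s/h = 0.027 kg/s
Mean residence time: t_res = M/Q_s = 8.78 kg / 0.027 kg/s = 325.185 s

value=325.2 s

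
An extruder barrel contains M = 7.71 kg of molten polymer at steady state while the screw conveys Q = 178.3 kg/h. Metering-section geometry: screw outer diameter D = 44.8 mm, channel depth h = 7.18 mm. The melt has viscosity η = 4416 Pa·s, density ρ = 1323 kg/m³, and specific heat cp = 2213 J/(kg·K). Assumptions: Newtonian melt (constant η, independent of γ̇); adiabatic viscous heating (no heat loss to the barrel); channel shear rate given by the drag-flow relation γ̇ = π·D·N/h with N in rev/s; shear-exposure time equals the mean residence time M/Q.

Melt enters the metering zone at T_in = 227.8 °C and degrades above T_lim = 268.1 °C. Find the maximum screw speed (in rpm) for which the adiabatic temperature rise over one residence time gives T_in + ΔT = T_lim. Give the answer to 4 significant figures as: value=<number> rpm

Q_s = Q / 3600 = 178.3 / 3600 = 0.0495278 kg/s
t_res = M / Q_s = 7.71 / 0.0495278 = 155.67 s
Geometry in SI: D = 44.8 mm → 0.0448 m, h = 7.18 mm → 0.00718 m
Allowable rise: ΔT_a = T_lim − T_in = 268.1 − 227.8 = 40.3 K
Invert ΔT = ηγ̇²t_res/(ρcp) for γ̇: γ̇_max² = ΔT_a ρ cp / (η t_res) = 40.3·1323·2213 / (4416·155.67) = 171.637 s⁻²
γ̇_max = sqrt(171.637) = 13.101 s⁻¹
N_max = γ̇_max·h / (π·D) = 13.101 · 0.00718 / (π · 0.0448) = 0.668348 rev/s = 40.1009 rpm

value=40.10 rpm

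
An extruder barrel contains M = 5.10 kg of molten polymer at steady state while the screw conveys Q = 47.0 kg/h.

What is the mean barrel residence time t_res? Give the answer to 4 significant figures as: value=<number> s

Q_s = Q / 3600 = 47.0 / 3600 = 0.0130556 kg/s
t_res = M / Q_s = 5.10 / 0.0130556 = 390.638 s

value=390.6 s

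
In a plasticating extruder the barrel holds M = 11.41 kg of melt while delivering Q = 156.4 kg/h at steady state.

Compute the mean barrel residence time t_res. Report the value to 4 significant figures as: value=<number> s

Throughput in SI: Q_s = 156.4 kg/h ÷ 3600 s/h = 0.0434444 kg/s
t_res = M / Q_s = 11.41 ÷ 0.0434444 = 262.634 s

value=262.6 s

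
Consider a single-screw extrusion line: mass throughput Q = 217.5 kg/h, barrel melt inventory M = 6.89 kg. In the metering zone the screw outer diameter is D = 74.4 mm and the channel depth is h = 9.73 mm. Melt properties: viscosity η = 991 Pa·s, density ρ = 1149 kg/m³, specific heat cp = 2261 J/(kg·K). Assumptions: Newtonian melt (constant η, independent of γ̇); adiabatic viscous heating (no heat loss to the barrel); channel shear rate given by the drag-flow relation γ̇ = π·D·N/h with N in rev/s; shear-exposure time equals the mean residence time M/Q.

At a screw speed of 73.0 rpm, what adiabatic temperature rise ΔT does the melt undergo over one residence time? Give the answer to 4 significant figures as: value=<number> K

value=37.16 K

Q_s = Q / 3600 = 217.5 / 3600 = 0.0604167 kg/s
Mean residence time: t_res = M/Q_s = 6.89 kg / 0.0604167 kg/s = 114.041 s
D = 74.4 mm = 0.0744 m;  h = 9.73 mm = 0.00973 m;  N = 73.0 rpm / 60 = 1.21667 rev/s
γ̇ = π·D·N / h = π · 0.0744 · 1.21667 / 0.00973 = 29.2268 s⁻¹
Adiabatic rise: ΔT = η γ̇² t_res / (ρ cp) = 991·(29.2268)²·114.041 / (1149·2261) = 37.1603 K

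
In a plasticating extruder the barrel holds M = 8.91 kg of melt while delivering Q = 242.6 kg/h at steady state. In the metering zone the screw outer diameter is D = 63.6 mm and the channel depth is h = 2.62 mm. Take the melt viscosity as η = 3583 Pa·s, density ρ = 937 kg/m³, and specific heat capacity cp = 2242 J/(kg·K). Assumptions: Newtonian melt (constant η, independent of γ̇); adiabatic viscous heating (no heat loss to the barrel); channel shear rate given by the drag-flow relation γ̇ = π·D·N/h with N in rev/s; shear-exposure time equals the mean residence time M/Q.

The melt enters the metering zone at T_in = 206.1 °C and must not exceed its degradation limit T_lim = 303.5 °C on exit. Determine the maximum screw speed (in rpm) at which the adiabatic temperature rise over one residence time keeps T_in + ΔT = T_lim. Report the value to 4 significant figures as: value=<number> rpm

value=16.35 rpm

Q_s = Q / 3600 = 242.6 / 3600 = 0.0673889 kg/s
t_res = M / Q_s = 8.91 ÷ 0.0673889 = 132.218 s
Convert to metres: D = 0.0636 m, h = 0.00262 m
ΔT_a = T_lim − T_in = 303.5 − 206.1 = 97.4 K
γ̇_max² = ΔT_a·ρ·cp/(η·t_res) = 97.4·937·2242/(3583·132.218) = 431.915 s⁻²
Take the square root: γ̇_max = √(431.915) = 20.7826 s⁻¹
N_max = γ̇_max h / (πD) = 20.7826·0.00262/(π·0.0636) = 0.272517 rev/s → ×60 = 16.351 rpm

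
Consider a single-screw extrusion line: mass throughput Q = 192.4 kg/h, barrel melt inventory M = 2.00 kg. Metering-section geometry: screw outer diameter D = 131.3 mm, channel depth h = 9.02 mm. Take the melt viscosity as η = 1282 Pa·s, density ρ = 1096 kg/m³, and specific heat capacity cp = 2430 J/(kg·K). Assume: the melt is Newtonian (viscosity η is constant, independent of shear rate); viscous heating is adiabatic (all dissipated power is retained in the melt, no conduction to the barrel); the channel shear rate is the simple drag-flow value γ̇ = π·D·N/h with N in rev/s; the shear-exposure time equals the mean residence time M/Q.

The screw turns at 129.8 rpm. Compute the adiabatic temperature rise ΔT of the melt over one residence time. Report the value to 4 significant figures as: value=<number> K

Convert throughput: Q = 192.4 kg/h = 192.4/3600 = 0.0534444 kg/s
Mean residence time: t_res = M/Q_s = 2.00 kg / 0.0534444 kg/s = 37.422 s
D = 131.3 mm = 0.1313 m;  h = 9.02 mm = 0.00902 m;  N = 129.8 rpm / 60 = 2.16333 rev/s
γ̇ = π·D·N / h = π · 0.1313 · 2.16333 / 0.00902 = 98.9308 s⁻¹
ΔT = η·γ̇²·t_res/(ρ·cp) = [1282 × 98.9308² × 37.422] / [1096 × 2430] = 176.304 K

value=176.3 K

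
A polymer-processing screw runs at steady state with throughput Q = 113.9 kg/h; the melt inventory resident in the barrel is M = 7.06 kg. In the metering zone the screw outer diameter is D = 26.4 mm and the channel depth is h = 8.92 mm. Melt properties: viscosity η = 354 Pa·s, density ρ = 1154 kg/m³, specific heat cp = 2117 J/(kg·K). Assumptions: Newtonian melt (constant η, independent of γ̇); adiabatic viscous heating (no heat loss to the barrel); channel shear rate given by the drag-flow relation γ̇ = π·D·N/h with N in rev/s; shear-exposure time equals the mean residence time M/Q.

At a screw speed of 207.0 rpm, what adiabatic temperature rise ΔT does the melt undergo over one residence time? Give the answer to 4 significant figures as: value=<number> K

value=33.27 K

Throughput in SI: Q_s = 113.9 kg/h ÷ 3600 s/h = 0.0316389 kg/s
Mean residence time: t_res = M/Q_s = 7.06 kg / 0.0316389 kg/s = 223.143 s
D = 26.4 mm = 0.0264 m;  h = 8.92 mm = 0.00892 m;  N = 207.0 rpm / 60 = 3.45 rev/s
γ̇ = π·D·N / h = π · 0.0264 · 3.45 / 0.00892 = 32.0781 s⁻¹
Adiabatic rise: ΔT = η γ̇² t_res / (ρ cp) = 354·(32.0781)²·223.143 / (1154·2117) = 33.2718 K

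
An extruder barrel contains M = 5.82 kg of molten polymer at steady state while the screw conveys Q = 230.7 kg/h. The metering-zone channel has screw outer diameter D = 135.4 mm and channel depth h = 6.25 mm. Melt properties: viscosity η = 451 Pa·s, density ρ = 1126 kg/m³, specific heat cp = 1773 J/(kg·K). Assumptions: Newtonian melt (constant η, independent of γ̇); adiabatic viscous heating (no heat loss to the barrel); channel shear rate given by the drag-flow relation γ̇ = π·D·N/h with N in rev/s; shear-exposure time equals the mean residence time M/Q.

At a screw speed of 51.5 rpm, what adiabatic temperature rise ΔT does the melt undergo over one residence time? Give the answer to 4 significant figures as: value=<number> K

value=70.02 K

Q_s = Q / 3600 = 230.7 / 3600 = 0.0640833 kg/s
t_res = M / Q_s = 5.82 ÷ 0.0640833 = 90.8192 s
D = 135.4 mm = 0.1354 m;  h = 6.25 mm = 0.00625 m;  N = 51.5 rpm / 60 = 0.858333 rev/s
Shear rate: γ̇ = πDN/h = π·0.1354·0.858333/0.00625 = 58.4177 s⁻¹
Adiabatic rise: ΔT = η γ̇² t_res / (ρ cp) = 451·(58.4177)²·90.8192 / (1126·1773) = 70.0158 K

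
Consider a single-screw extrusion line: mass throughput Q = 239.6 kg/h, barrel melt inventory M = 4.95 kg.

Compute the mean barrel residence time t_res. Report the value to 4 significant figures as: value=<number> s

value=74.37 s

Throughput in SI: Q_s = 239.6 kg/h ÷ 3600 s/h = 0.0665556 kg/s
t_res = M / Q_s = 4.95 / 0.0665556 = 74.374 s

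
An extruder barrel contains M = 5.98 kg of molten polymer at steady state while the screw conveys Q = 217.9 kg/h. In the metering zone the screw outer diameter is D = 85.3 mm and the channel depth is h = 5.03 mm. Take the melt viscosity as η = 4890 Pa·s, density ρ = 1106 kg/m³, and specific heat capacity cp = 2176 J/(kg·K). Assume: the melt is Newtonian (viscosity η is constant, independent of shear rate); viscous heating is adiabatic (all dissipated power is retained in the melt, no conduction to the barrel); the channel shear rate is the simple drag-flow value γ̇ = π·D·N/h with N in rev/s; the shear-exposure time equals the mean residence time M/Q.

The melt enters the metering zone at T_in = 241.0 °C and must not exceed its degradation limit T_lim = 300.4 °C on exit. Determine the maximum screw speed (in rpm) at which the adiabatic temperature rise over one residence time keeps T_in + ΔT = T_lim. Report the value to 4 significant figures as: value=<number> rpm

value=19.37 rpm

Throughput in SI: Q_s = 217.9 kg/h ÷ 3600 s/h = 0.0605278 kg/s
t_res = M / Q_s = 5.98 ÷ 0.0605278 = 98.7976 s
Convert to metres: D = 0.0853 m, h = 0.00503 m
Allowable rise: ΔT_a = T_lim − T_in = 300.4 − 241.0 = 59.4 K
γ̇_max² = ΔT_a·ρ·cp/(η·t_res) = 59.4·1106·2176/(4890·98.7976) = 295.9 s⁻²
γ̇_max = √295.9 = 17.2017 s⁻¹
N_max = γ̇_max h / (πD) = 17.2017·0.00503/(π·0.0853) = 0.32288 rev/s → ×60 = 19.3728 rpm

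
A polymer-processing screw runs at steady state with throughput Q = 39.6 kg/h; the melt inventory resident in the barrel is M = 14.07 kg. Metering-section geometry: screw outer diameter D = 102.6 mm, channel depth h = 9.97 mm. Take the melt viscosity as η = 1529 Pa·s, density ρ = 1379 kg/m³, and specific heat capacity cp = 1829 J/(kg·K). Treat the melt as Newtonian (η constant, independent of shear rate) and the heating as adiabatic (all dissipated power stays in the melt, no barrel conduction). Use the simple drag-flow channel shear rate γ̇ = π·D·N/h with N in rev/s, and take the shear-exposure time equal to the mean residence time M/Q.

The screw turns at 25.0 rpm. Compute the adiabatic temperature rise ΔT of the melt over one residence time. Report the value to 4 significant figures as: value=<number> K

Convert throughput: Q = 39.6 kg/h = 39.6/3600 = 0.011 kg/s
t_res = M / Q_s = 14.07 ÷ 0.011 = 1279.09 s
Geometry in metres: D = 102.6 mm → 0.1026 m, h = 9.97 mm → 0.00997 m; screw speed N = 25.0 rpm = 0.416667 rev/s
γ̇ = π·D·N / h = π · 0.1026 · 0.416667 / 0.00997 = 13.4707 s⁻¹
ΔT = η·γ̇²·t_res/(ρ·cp) = [1529 × 13.4707² × 1279.09] / [1379 × 1829] = 140.706 K

value=140.7 K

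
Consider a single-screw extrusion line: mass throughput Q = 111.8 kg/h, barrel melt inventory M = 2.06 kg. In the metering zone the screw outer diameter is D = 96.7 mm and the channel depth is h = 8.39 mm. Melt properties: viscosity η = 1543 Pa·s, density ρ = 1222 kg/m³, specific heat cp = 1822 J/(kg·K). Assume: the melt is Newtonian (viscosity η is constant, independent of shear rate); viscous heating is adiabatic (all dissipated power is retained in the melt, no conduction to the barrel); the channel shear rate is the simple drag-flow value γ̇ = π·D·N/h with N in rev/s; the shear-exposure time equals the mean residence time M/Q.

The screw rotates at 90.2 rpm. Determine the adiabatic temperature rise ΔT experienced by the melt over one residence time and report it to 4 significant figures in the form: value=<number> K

Convert throughput: Q = 111.8 kg/h = 111.8/3600 = 0.0310556 kg/s
Mean residence time: t_res = M/Q_s = 2.06 kg / 0.0310556 kg/s = 66.3327 s
Convert to SI: D = 0.0967 m, h = 0.00839 m, N = 90.2/60 = 1.50333 rev/s
γ̇ = π D N / h = (π)(0.0967)(1.50333) / 0.00839 = 54.4339 s⁻¹
ΔT = η·γ̇²·t_res/(ρ·cp) = [1543 × 54.4339² × 66.3327] / [1222 × 1822] = 136.211 K

value=136.2 K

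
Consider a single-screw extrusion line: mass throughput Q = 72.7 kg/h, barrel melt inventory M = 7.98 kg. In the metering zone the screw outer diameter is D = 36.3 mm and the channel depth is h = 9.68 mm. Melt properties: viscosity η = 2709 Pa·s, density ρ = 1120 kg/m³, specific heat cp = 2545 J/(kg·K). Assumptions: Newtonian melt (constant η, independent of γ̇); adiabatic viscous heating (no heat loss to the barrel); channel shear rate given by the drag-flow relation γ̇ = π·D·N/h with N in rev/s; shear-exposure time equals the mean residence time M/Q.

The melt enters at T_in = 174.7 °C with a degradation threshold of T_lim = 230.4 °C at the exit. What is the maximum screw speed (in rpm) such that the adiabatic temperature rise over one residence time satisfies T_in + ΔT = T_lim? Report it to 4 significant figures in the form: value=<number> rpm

Throughput in SI: Q_s = 72.7 kg/h ÷ 3600 s/h = 0.0201944 kg/s
t_res = M / Q_s = 7.98 ÷ 0.0201944 = 395.158 s
Geometry in SI: D = 36.3 mm → 0.0363 m, h = 9.68 mm → 0.00968 m
Allowable rise: ΔT_a = T_lim − T_in = 230.4 − 174.7 = 55.7 K
γ̇_max² = ΔT_a·ρ·cp / (η·t_res) = [55.7 × 1120 × 2545] / [2709 × 395.158] = 148.314 s⁻²
γ̇_max = √148.314 = 12.1784 s⁻¹
N_max = γ̇_max h / (πD) = 12.1784·0.00968/(π·0.0363) = 1.03374 rev/s → ×60 = 62.0241 rpm

value=62.02 rpm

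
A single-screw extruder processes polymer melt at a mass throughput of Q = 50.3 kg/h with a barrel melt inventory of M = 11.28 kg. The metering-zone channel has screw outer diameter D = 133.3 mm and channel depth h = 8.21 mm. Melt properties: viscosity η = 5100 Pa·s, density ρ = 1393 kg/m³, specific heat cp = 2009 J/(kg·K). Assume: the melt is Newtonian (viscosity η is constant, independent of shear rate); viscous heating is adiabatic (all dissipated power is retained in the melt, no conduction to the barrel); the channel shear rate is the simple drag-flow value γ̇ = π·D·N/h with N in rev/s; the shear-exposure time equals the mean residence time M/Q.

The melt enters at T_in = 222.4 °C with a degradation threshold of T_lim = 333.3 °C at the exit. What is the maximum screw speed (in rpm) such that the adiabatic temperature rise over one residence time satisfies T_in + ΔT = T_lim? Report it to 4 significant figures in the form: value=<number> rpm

value=10.21 rpm

Convert throughput: Q = 50.3 kg/h = 50.3/3600 = 0.0139722 kg/s
t_res = M / Q_s = 11.28 / 0.0139722 = 807.316 s
Geometry in SI: D = 133.3 mm → 0.1333 m, h = 8.21 mm → 0.00821 m
ΔT_a = T_lim − T_in = 333.3 − 222.4 = 110.9 K
Invert ΔT = ηγ̇²t_res/(ρcp) for γ̇: γ̇_max² = ΔT_a ρ cp / (η t_res) = 110.9·1393·2009 / (5100·807.316) = 75.3787 s⁻²
γ̇_max = sqrt(75.3787) = 8.68209 s⁻¹
N_max = γ̇_max·h / (π·D) = 8.68209 · 0.00821 / (π · 0.1333) = 0.170211 rev/s = 10.2127 rpm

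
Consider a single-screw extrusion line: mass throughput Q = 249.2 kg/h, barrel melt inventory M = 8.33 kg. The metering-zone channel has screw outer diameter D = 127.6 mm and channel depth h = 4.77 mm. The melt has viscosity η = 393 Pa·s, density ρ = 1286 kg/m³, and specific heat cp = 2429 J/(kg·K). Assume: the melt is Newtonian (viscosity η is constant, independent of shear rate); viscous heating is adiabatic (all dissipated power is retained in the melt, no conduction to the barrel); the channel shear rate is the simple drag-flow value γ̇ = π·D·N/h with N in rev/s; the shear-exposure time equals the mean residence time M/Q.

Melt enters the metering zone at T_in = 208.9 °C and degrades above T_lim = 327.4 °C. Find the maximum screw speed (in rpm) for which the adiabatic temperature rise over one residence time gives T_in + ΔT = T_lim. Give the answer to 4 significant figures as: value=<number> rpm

Convert throughput: Q = 249.2 kg/h = 249.2/3600 = 0.0692222 kg/s
t_res = M / Q_s = 8.33 / 0.0692222 = 120.337 s
Geometry in SI: D = 127.6 mm → 0.1276 m, h = 4.77 mm → 0.00477 m
ΔT_a = T_lim − T_in = 327.4 − 208.9 = 118.5 K
Invert ΔT = ηγ̇²t_res/(ρcp) for γ̇: γ̇_max² = ΔT_a ρ cp / (η t_res) = 118.5·1286·2429 / (393·120.337) = 7826.99 s⁻²
γ̇_max = sqrt(7826.99) = 88.4703 s⁻¹
N_max = γ̇_max h / (πD) = 88.4703·0.00477/(π·0.1276) = 1.05273 rev/s → ×60 = 63.1635 rpm

value=63.16 rpm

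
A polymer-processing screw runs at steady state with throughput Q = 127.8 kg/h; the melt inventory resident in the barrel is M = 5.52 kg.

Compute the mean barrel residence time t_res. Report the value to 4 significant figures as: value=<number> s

value=155.5 s

Convert throughput: Q = 127.8 kg/h = 127.8/3600 = 0.0355 kg/s
Mean residence time: t_res = M/Q_s = 5.52 kg / 0.0355 kg/s = 155.493 s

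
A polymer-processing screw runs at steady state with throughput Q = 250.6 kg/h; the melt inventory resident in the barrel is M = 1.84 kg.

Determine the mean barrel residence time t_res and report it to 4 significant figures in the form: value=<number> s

Convert throughput: Q = 250.6 kg/h = 250.6/3600 = 0.0696111 kg/s
t_res = M / Q_s = 1.84 ÷ 0.0696111 = 26.4326 s

value=26.43 s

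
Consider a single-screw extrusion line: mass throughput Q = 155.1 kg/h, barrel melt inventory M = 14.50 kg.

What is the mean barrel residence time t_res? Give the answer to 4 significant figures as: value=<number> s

Throughput in SI: Q_s = 155.1 kg/h ÷ 3600 s/h = 0.0430833 kg/s
t_res = M / Q_s = 14.50 ÷ 0.0430833 = 336.557 s

value=336.6 s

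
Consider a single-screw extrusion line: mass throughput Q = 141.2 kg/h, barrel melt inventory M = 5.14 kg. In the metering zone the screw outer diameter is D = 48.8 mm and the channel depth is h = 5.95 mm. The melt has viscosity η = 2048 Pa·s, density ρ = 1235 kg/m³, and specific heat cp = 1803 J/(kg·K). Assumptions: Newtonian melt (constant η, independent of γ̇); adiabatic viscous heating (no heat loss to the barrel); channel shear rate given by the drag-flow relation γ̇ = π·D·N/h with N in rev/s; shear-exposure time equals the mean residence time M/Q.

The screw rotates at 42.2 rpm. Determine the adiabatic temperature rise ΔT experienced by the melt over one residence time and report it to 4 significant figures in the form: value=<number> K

Throughput in SI: Q_s = 141.2 kg/h ÷ 3600 s/h = 0.0392222 kg/s
t_res = M / Q_s = 5.14 / 0.0392222 = 131.048 s
Convert to SI: D = 0.0488 m, h = 0.00595 m, N = 42.2/60 = 0.703333 rev/s
Shear rate: γ̇ = πDN/h = π·0.0488·0.703333/0.00595 = 18.1223 s⁻¹
ΔT = η·γ̇²·t_res/(ρ·cp) = [2048 × 18.1223² × 131.048] / [1235 × 1803] = 39.5846 K

value=39.58 K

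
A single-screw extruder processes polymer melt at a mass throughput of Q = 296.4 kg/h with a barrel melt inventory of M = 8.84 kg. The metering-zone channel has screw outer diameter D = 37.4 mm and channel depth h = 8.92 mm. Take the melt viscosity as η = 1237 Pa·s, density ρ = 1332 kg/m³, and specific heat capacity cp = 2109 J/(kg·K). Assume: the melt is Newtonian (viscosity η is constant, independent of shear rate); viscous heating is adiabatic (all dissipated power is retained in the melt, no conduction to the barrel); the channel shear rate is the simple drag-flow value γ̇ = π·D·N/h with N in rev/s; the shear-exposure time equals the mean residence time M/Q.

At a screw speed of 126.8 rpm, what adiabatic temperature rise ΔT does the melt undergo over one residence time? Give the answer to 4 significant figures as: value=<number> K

value=36.64 K

Throughput in SI: Q_s = 296.4 kg/h ÷ 3600 s/h = 0.0823333 kg/s
t_res = M / Q_s = 8.84 ÷ 0.0823333 = 107.368 s
Geometry in metres: D = 37.4 mm → 0.0374 m, h = 8.92 mm → 0.00892 m; screw speed N = 126.8 rpm = 2.11333 rev/s
Shear rate: γ̇ = πDN/h = π·0.0374·2.11333/0.00892 = 27.8371 s⁻¹
Adiabatic rise: ΔT = η γ̇² t_res / (ρ cp) = 1237·(27.8371)²·107.368 / (1332·2109) = 36.6366 K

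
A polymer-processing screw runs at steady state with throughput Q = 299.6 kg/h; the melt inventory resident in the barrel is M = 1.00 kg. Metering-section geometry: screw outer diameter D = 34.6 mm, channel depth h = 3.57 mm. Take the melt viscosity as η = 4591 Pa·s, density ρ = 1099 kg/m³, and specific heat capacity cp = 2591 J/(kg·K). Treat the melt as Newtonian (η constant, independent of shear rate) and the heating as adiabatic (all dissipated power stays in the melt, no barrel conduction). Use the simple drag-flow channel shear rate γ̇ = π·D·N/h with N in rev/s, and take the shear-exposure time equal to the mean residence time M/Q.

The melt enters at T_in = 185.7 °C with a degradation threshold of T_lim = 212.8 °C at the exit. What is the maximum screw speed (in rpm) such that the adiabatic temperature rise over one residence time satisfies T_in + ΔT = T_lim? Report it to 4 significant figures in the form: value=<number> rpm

value=73.70 rpm

Convert throughput: Q = 299.6 kg/h = 299.6/3600 = 0.0832222 kg/s
t_res = M / Q_s = 1.00 / 0.0832222 = 12.016 s
D = 34.6 mm = 0.0346 m;  h = 3.57 mm = 0.00357 m
ΔT_a = T_lim − T_in = 212.8 °C − 185.7 °C = 27.1 K
γ̇_max² = ΔT_a·ρ·cp / (η·t_res) = [27.1 × 1099 × 2591] / [4591 × 12.016] = 1398.83 s⁻²
γ̇_max = √1398.83 = 37.401 s⁻¹
N_max = γ̇_max h / (πD) = 37.401·0.00357/(π·0.0346) = 1.22836 rev/s → ×60 = 73.7016 rpm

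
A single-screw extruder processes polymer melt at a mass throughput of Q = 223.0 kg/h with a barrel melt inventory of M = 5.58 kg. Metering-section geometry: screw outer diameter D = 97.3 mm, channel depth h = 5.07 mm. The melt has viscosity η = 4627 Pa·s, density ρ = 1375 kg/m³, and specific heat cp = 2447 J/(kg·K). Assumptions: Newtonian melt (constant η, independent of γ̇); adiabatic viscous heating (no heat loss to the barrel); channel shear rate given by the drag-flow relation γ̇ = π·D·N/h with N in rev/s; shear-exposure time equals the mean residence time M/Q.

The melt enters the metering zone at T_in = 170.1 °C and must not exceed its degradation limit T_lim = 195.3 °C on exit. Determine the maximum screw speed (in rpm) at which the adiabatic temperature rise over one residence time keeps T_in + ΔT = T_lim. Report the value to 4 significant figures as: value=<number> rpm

value=14.19 rpm

Throughput in SI: Q_s = 223.0 kg/h ÷ 3600 s/h = 0.0619444 kg/s
t_res = M / Q_s = 5.58 ÷ 0.0619444 = 90.0807 s
Geometry in SI: D = 97.3 mm → 0.0973 m, h = 5.07 mm → 0.00507 m
ΔT_a = T_lim − T_in = 195.3 °C − 170.1 °C = 25.2 K
γ̇_max² = ΔT_a·ρ·cp / (η·t_res) = [25.2 × 1375 × 2447] / [4627 × 90.0807] = 203.426 s⁻²
γ̇_max = sqrt(203.426) = 14.2627 s⁻¹
N_max = γ̇_max·h / (π·D) = 14.2627 · 0.00507 / (π · 0.0973) = 0.236564 rev/s = 14.1938 rpm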